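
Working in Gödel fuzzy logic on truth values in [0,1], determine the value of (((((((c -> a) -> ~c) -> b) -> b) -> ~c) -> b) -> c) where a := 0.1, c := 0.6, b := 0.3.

0.60

(c -> a): 0.6 > 0.1, so result = 0.1
~c: Gödel ¬ of 0.6 = 0 (operand ≠ 0)
((c -> a) -> ~c): 0.1 > 0, so result = 0
(((c -> a) -> ~c) -> b): 0 ≤ 0.3, so result = 1
((((c -> a) -> ~c) -> b) -> b): 1 > 0.3, so result = 0.3
~c: Gödel ¬ of 0.6 = 0 (operand ≠ 0)
(((((c -> a) -> ~c) -> b) -> b) -> ~c): 0.3 > 0, so result = 0
((((((c -> a) -> ~c) -> b) -> b) -> ~c) -> b): 0 ≤ 0.3, so result = 1
(((((((c -> a) -> ~c) -> b) -> b) -> ~c) -> b) -> c): 1 > 0.6, so result = 0.6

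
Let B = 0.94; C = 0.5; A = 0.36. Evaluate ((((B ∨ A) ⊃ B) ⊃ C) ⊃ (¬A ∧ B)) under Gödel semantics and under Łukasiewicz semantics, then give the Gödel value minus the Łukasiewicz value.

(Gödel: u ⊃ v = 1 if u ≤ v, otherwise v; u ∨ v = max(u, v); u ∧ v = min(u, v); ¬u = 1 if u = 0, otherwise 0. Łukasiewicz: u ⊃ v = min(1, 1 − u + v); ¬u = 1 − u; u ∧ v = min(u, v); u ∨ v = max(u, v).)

-1.00

Gödel evaluation:
  (B ∨ A) = max(0.94, 0.36) = 0.94
  ((B ∨ A) ⊃ B): 0.94 ≤ 0.94, so result = 1
  (((B ∨ A) ⊃ B) ⊃ C): 1 > 0.5, so result = 0.5
  ¬A: Gödel ¬ of 0.36 = 0 (operand ≠ 0)
  (¬A ∧ B) = min(0, 0.94) = 0
  ((((B ∨ A) ⊃ B) ⊃ C) ⊃ (¬A ∧ B)): 0.5 > 0, so result = 0
  Gödel value = 0
Łukasiewicz evaluation:
  (B ∨ A) = max(0.94, 0.36) = 0.94
  ((B ∨ A) ⊃ B): min(1, 1 − 0.94 + 0.94) = 1
  (((B ∨ A) ⊃ B) ⊃ C): min(1, 1 − 1 + 0.5) = 0.5
  ¬A: Łukasiewicz ¬ gives 1 − 0.36 = 0.64
  (¬A ∧ B) = min(0.64, 0.94) = 0.64
  ((((B ∨ A) ⊃ B) ⊃ C) ⊃ (¬A ∧ B)): min(1, 1 − 0.5 + 0.64) = 1
  Łukasiewicz value = 1
Difference: 0 − 1 = -1.00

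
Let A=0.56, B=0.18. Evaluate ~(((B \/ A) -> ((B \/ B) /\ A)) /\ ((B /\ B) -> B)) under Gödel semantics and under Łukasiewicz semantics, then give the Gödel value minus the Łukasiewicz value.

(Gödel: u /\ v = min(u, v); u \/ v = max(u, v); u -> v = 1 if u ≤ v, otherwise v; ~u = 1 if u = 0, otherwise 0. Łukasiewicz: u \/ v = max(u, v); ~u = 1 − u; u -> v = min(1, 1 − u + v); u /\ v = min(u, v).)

-0.38

Gödel evaluation:
  (B \/ A) = max(0.18, 0.56) = 0.56
  (B \/ B) = max(0.18, 0.18) = 0.18
  ((B \/ B) /\ A) = min(0.18, 0.56) = 0.18
  ((B \/ A) -> ((B \/ B) /\ A)): 0.56 > 0.18, so result = 0.18
  (B /\ B) = min(0.18, 0.18) = 0.18
  ((B /\ B) -> B): 0.18 ≤ 0.18, so result = 1
  (((B \/ A) -> ((B \/ B) /\ A)) /\ ((B /\ B) -> B)) = min(0.18, 1) = 0.18
  ~(((B \/ A) -> ((B \/ B) /\ A)) /\ ((B /\ B) -> B)): Gödel ¬ of 0.18 = 0 (operand ≠ 0)
  Gödel value = 0
Łukasiewicz evaluation:
  (B \/ A) = max(0.18, 0.56) = 0.56
  (B \/ B) = max(0.18, 0.18) = 0.18
  ((B \/ B) /\ A) = min(0.18, 0.56) = 0.18
  ((B \/ A) -> ((B \/ B) /\ A)): min(1, 1 − 0.56 + 0.18) = 0.62
  (B /\ B) = min(0.18, 0.18) = 0.18
  ((B /\ B) -> B): min(1, 1 − 0.18 + 0.18) = 1
  (((B \/ A) -> ((B \/ B) /\ A)) /\ ((B /\ B) -> B)) = min(0.62, 1) = 0.62
  ~(((B \/ A) -> ((B \/ B) /\ A)) /\ ((B /\ B) -> B)): Łukasiewicz ¬ gives 1 − 0.62 = 0.38
  Łukasiewicz value = 0.38
Difference: 0 − 0.38 = -0.38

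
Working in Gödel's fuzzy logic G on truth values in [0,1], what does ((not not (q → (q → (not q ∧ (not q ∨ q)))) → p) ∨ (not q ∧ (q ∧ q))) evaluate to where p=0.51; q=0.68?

not q: Gödel ¬ of 0.68 = 0 (operand ≠ 0)
not q: Gödel ¬ of 0.68 = 0 (operand ≠ 0)
(not q ∨ q) = max(0, 0.68) = 0.68
(not q ∧ (not q ∨ q)) = min(0, 0.68) = 0
(q → (not q ∧ (not q ∨ q))): 0.68 > 0, so result = 0
(q → (q → (not q ∧ (not q ∨ q)))): 0.68 > 0, so result = 0
not (q → (q → (not q ∧ (not q ∨ q)))): Gödel ¬ of 0 = 1 (operand is 0)
not not (q → (q → (not q ∧ (not q ∨ q)))): Gödel ¬ of 1 = 0 (operand ≠ 0)
(not not (q → (q → (not q ∧ (not q ∨ q)))) → p): 0 ≤ 0.51, so result = 1
not q: Gödel ¬ of 0.68 = 0 (operand ≠ 0)
(q ∧ q) = min(0.68, 0.68) = 0.68
(not q ∧ (q ∧ q)) = min(0, 0.68) = 0
((not not (q → (q → (not q ∧ (not q ∨ q)))) → p) ∨ (not q ∧ (q ∧ q))) = max(1, 0) = 1

1.00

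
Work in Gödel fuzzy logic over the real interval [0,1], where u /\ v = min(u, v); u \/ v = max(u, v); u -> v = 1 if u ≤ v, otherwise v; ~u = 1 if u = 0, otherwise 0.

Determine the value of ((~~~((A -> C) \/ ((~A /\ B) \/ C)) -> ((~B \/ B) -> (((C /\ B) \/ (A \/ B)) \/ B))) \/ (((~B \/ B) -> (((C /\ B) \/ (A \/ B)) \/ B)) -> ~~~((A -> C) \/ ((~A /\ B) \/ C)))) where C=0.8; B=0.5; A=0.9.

1.00

(A -> C): 0.9 > 0.8, so result = 0.8
~A: Gödel ¬ of 0.9 = 0 (operand ≠ 0)
(~A /\ B) = min(0, 0.5) = 0
((~A /\ B) \/ C) = max(0, 0.8) = 0.8
((A -> C) \/ ((~A /\ B) \/ C)) = max(0.8, 0.8) = 0.8
~((A -> C) \/ ((~A /\ B) \/ C)): Gödel ¬ of 0.8 = 0 (operand ≠ 0)
~~((A -> C) \/ ((~A /\ B) \/ C)): Gödel ¬ of 0 = 1 (operand is 0)
~~~((A -> C) \/ ((~A /\ B) \/ C)): Gödel ¬ of 1 = 0 (operand ≠ 0)
~B: Gödel ¬ of 0.5 = 0 (operand ≠ 0)
(~B \/ B) = max(0, 0.5) = 0.5
(C /\ B) = min(0.8, 0.5) = 0.5
(A \/ B) = max(0.9, 0.5) = 0.9
((C /\ B) \/ (A \/ B)) = max(0.5, 0.9) = 0.9
(((C /\ B) \/ (A \/ B)) \/ B) = max(0.9, 0.5) = 0.9
((~B \/ B) -> (((C /\ B) \/ (A \/ B)) \/ B)): 0.5 ≤ 0.9, so result = 1
(~~~((A -> C) \/ ((~A /\ B) \/ C)) -> ((~B \/ B) -> (((C /\ B) \/ (A \/ B)) \/ B))): 0 ≤ 1, so result = 1
~B: Gödel ¬ of 0.5 = 0 (operand ≠ 0)
(~B \/ B) = max(0, 0.5) = 0.5
(C /\ B) = min(0.8, 0.5) = 0.5
(A \/ B) = max(0.9, 0.5) = 0.9
((C /\ B) \/ (A \/ B)) = max(0.5, 0.9) = 0.9
(((C /\ B) \/ (A \/ B)) \/ B) = max(0.9, 0.5) = 0.9
((~B \/ B) -> (((C /\ B) \/ (A \/ B)) \/ B)): 0.5 ≤ 0.9, so result = 1
(A -> C): 0.9 > 0.8, so result = 0.8
~A: Gödel ¬ of 0.9 = 0 (operand ≠ 0)
(~A /\ B) = min(0, 0.5) = 0
((~A /\ B) \/ C) = max(0, 0.8) = 0.8
((A -> C) \/ ((~A /\ B) \/ C)) = max(0.8, 0.8) = 0.8
~((A -> C) \/ ((~A /\ B) \/ C)): Gödel ¬ of 0.8 = 0 (operand ≠ 0)
~~((A -> C) \/ ((~A /\ B) \/ C)): Gödel ¬ of 0 = 1 (operand is 0)
~~~((A -> C) \/ ((~A /\ B) \/ C)): Gödel ¬ of 1 = 0 (operand ≠ 0)
(((~B \/ B) -> (((C /\ B) \/ (A \/ B)) \/ B)) -> ~~~((A -> C) \/ ((~A /\ B) \/ C))): 1 > 0, so result = 0
((~~~((A -> C) \/ ((~A /\ B) \/ C)) -> ((~B \/ B) -> (((C /\ B) \/ (A \/ B)) \/ B))) \/ (((~B \/ B) -> (((C /\ B) \/ (A \/ B)) \/ B)) -> ~~~((A -> C) \/ ((~A /\ B) \/ C)))) = max(1, 0) = 1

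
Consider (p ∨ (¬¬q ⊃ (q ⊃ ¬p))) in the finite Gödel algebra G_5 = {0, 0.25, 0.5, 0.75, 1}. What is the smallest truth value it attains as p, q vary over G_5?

The minimum is attained at p = 0.25, q = 0.25:
  ¬q: Gödel ¬ of 0.25 = 0 (operand ≠ 0)
  ¬¬q: Gödel ¬ of 0 = 1 (operand is 0)
  ¬p: Gödel ¬ of 0.25 = 0 (operand ≠ 0)
  (q ⊃ ¬p): 0.25 > 0, so result = 0
  (¬¬q ⊃ (q ⊃ ¬p)): 1 > 0, so result = 0
  (p ∨ (¬¬q ⊃ (q ⊃ ¬p))) = max(0.25, 0) = 0.25
Checking all 25 assignments confirms none give a value below 0.25.

0.25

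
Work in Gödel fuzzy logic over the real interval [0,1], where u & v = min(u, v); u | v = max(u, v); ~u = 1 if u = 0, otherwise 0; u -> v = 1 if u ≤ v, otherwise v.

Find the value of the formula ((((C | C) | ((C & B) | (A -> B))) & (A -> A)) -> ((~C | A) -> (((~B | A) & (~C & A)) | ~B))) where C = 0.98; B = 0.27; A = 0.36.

(C | C) = max(0.98, 0.98) = 0.98
(C & B) = min(0.98, 0.27) = 0.27
(A -> B): 0.36 > 0.27, so result = 0.27
((C & B) | (A -> B)) = max(0.27, 0.27) = 0.27
((C | C) | ((C & B) | (A -> B))) = max(0.98, 0.27) = 0.98
(A -> A): 0.36 ≤ 0.36, so result = 1
(((C | C) | ((C & B) | (A -> B))) & (A -> A)) = min(0.98, 1) = 0.98
~C: Gödel ¬ of 0.98 = 0 (operand ≠ 0)
(~C | A) = max(0, 0.36) = 0.36
~B: Gödel ¬ of 0.27 = 0 (operand ≠ 0)
(~B | A) = max(0, 0.36) = 0.36
~C: Gödel ¬ of 0.98 = 0 (operand ≠ 0)
(~C & A) = min(0, 0.36) = 0
((~B | A) & (~C & A)) = min(0.36, 0) = 0
~B: Gödel ¬ of 0.27 = 0 (operand ≠ 0)
(((~B | A) & (~C & A)) | ~B) = max(0, 0) = 0
((~C | A) -> (((~B | A) & (~C & A)) | ~B)): 0.36 > 0, so result = 0
((((C | C) | ((C & B) | (A -> B))) & (A -> A)) -> ((~C | A) -> (((~B | A) & (~C & A)) | ~B))): 0.98 > 0, so result = 0

0.00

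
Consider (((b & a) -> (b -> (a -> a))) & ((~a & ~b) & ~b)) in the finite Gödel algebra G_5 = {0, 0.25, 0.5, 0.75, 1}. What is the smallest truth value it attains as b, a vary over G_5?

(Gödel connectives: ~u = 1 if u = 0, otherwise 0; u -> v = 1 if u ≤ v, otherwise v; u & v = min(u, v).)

0.00

The minimum is attained at b = 0, a = 0.25:
  (b & a) = min(0, 0.25) = 0
  (a -> a): 0.25 ≤ 0.25, so result = 1
  (b -> (a -> a)): 0 ≤ 1, so result = 1
  ((b & a) -> (b -> (a -> a))): 0 ≤ 1, so result = 1
  ~a: Gödel ¬ of 0.25 = 0 (operand ≠ 0)
  ~b: Gödel ¬ of 0 = 1 (operand is 0)
  (~a & ~b) = min(0, 1) = 0
  ~b: Gödel ¬ of 0 = 1 (operand is 0)
  ((~a & ~b) & ~b) = min(0, 1) = 0
  (((b & a) -> (b -> (a -> a))) & ((~a & ~b) & ~b)) = min(1, 0) = 0
Checking all 25 assignments confirms none give a value below 0.00.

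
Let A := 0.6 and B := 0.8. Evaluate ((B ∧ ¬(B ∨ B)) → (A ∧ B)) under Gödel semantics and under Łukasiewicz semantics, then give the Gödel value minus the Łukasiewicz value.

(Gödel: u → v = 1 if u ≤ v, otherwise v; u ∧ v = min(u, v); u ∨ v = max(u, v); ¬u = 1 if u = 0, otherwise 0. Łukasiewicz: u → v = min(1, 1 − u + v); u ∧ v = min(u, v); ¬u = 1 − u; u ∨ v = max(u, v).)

0.00

Gödel evaluation:
  (B ∨ B) = max(0.8, 0.8) = 0.8
  ¬(B ∨ B): Gödel ¬ of 0.8 = 0 (operand ≠ 0)
  (B ∧ ¬(B ∨ B)) = min(0.8, 0) = 0
  (A ∧ B) = min(0.6, 0.8) = 0.6
  ((B ∧ ¬(B ∨ B)) → (A ∧ B)): 0 ≤ 0.6, so result = 1
  Gödel value = 1
Łukasiewicz evaluation:
  (B ∨ B) = max(0.8, 0.8) = 0.8
  ¬(B ∨ B): Łukasiewicz ¬ gives 1 − 0.8 = 0.2
  (B ∧ ¬(B ∨ B)) = min(0.8, 0.2) = 0.2
  (A ∧ B) = min(0.6, 0.8) = 0.6
  ((B ∧ ¬(B ∨ B)) → (A ∧ B)): min(1, 1 − 0.2 + 0.6) = 1
  Łukasiewicz value = 1
Difference: 1 − 1 = 0.00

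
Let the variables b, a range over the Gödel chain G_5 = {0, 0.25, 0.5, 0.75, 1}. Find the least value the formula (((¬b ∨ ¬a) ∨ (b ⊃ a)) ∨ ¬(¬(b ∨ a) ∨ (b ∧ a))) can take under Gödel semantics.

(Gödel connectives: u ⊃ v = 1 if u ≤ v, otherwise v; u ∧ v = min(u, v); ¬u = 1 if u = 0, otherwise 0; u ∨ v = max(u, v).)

0.25

The minimum is attained at b = 0.5, a = 0.25:
  ¬b: Gödel ¬ of 0.5 = 0 (operand ≠ 0)
  ¬a: Gödel ¬ of 0.25 = 0 (operand ≠ 0)
  (¬b ∨ ¬a) = max(0, 0) = 0
  (b ⊃ a): 0.5 > 0.25, so result = 0.25
  ((¬b ∨ ¬a) ∨ (b ⊃ a)) = max(0, 0.25) = 0.25
  (b ∨ a) = max(0.5, 0.25) = 0.5
  ¬(b ∨ a): Gödel ¬ of 0.5 = 0 (operand ≠ 0)
  (b ∧ a) = min(0.5, 0.25) = 0.25
  (¬(b ∨ a) ∨ (b ∧ a)) = max(0, 0.25) = 0.25
  ¬(¬(b ∨ a) ∨ (b ∧ a)): Gödel ¬ of 0.25 = 0 (operand ≠ 0)
  (((¬b ∨ ¬a) ∨ (b ⊃ a)) ∨ ¬(¬(b ∨ a) ∨ (b ∧ a))) = max(0.25, 0) = 0.25
Checking all 25 assignments confirms none give a value below 0.25.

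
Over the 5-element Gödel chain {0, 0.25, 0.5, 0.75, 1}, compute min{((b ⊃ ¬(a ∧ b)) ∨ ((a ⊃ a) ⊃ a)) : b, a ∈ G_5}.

0.25

The minimum is attained at b = 0.25, a = 0.25:
  (a ∧ b) = min(0.25, 0.25) = 0.25
  ¬(a ∧ b): Gödel ¬ of 0.25 = 0 (operand ≠ 0)
  (b ⊃ ¬(a ∧ b)): 0.25 > 0, so result = 0
  (a ⊃ a): 0.25 ≤ 0.25, so result = 1
  ((a ⊃ a) ⊃ a): 1 > 0.25, so result = 0.25
  ((b ⊃ ¬(a ∧ b)) ∨ ((a ⊃ a) ⊃ a)) = max(0, 0.25) = 0.25
Checking all 25 assignments confirms none give a value below 0.25.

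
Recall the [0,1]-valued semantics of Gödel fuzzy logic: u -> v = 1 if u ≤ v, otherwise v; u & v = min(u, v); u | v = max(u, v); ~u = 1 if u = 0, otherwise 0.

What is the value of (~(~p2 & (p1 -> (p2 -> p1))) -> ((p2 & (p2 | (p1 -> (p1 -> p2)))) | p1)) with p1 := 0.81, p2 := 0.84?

0.84

~p2: Gödel ¬ of 0.84 = 0 (operand ≠ 0)
(p2 -> p1): 0.84 > 0.81, so result = 0.81
(p1 -> (p2 -> p1)): 0.81 ≤ 0.81, so result = 1
(~p2 & (p1 -> (p2 -> p1))) = min(0, 1) = 0
~(~p2 & (p1 -> (p2 -> p1))): Gödel ¬ of 0 = 1 (operand is 0)
(p1 -> p2): 0.81 ≤ 0.84, so result = 1
(p1 -> (p1 -> p2)): 0.81 ≤ 1, so result = 1
(p2 | (p1 -> (p1 -> p2))) = max(0.84, 1) = 1
(p2 & (p2 | (p1 -> (p1 -> p2)))) = min(0.84, 1) = 0.84
((p2 & (p2 | (p1 -> (p1 -> p2)))) | p1) = max(0.84, 0.81) = 0.84
(~(~p2 & (p1 -> (p2 -> p1))) -> ((p2 & (p2 | (p1 -> (p1 -> p2)))) | p1)): 1 > 0.84, so result = 0.84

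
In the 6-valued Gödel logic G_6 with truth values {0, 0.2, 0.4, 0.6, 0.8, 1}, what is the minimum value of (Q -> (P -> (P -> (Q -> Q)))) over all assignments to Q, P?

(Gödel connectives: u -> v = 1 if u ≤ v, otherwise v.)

1.00

Every assignment gives 1. For instance at Q = 0, P = 0:
  (Q -> Q): 0 ≤ 0, so result = 1
  (P -> (Q -> Q)): 0 ≤ 1, so result = 1
  (P -> (P -> (Q -> Q))): 0 ≤ 1, so result = 1
  (Q -> (P -> (P -> (Q -> Q)))): 0 ≤ 1, so result = 1
All 36 assignments give value 1 — the formula is a G_6-tautology.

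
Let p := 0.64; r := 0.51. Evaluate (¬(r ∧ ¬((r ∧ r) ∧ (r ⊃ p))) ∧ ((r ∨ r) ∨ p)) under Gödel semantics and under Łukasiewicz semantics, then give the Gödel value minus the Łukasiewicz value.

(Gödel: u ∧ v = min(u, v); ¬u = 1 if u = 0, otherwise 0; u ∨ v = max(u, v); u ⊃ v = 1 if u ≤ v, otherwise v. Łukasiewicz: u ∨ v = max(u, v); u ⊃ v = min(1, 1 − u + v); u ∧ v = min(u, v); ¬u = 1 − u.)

Gödel evaluation:
  (r ∧ r) = min(0.51, 0.51) = 0.51
  (r ⊃ p): 0.51 ≤ 0.64, so result = 1
  ((r ∧ r) ∧ (r ⊃ p)) = min(0.51, 1) = 0.51
  ¬((r ∧ r) ∧ (r ⊃ p)): Gödel ¬ of 0.51 = 0 (operand ≠ 0)
  (r ∧ ¬((r ∧ r) ∧ (r ⊃ p))) = min(0.51, 0) = 0
  ¬(r ∧ ¬((r ∧ r) ∧ (r ⊃ p))): Gödel ¬ of 0 = 1 (operand is 0)
  (r ∨ r) = max(0.51, 0.51) = 0.51
  ((r ∨ r) ∨ p) = max(0.51, 0.64) = 0.64
  (¬(r ∧ ¬((r ∧ r) ∧ (r ⊃ p))) ∧ ((r ∨ r) ∨ p)) = min(1, 0.64) = 0.64
  Gödel value = 0.64
Łukasiewicz evaluation:
  (r ∧ r) = min(0.51, 0.51) = 0.51
  (r ⊃ p): min(1, 1 − 0.51 + 0.64) = 1
  ((r ∧ r) ∧ (r ⊃ p)) = min(0.51, 1) = 0.51
  ¬((r ∧ r) ∧ (r ⊃ p)): Łukasiewicz ¬ gives 1 − 0.51 = 0.49
  (r ∧ ¬((r ∧ r) ∧ (r ⊃ p))) = min(0.51, 0.49) = 0.49
  ¬(r ∧ ¬((r ∧ r) ∧ (r ⊃ p))): Łukasiewicz ¬ gives 1 − 0.49 = 0.51
  (r ∨ r) = max(0.51, 0.51) = 0.51
  ((r ∨ r) ∨ p) = max(0.51, 0.64) = 0.64
  (¬(r ∧ ¬((r ∧ r) ∧ (r ⊃ p))) ∧ ((r ∨ r) ∨ p)) = min(0.51, 0.64) = 0.51
  Łukasiewicz value = 0.51
Difference: 0.64 − 0.51 = 0.13

0.13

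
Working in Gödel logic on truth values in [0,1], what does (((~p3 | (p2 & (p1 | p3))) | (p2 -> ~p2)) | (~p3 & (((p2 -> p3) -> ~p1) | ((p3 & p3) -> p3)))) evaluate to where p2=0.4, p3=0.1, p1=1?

0.40

~p3: Gödel ¬ of 0.1 = 0 (operand ≠ 0)
(p1 | p3) = max(1, 0.1) = 1
(p2 & (p1 | p3)) = min(0.4, 1) = 0.4
(~p3 | (p2 & (p1 | p3))) = max(0, 0.4) = 0.4
~p2: Gödel ¬ of 0.4 = 0 (operand ≠ 0)
(p2 -> ~p2): 0.4 > 0, so result = 0
((~p3 | (p2 & (p1 | p3))) | (p2 -> ~p2)) = max(0.4, 0) = 0.4
~p3: Gödel ¬ of 0.1 = 0 (operand ≠ 0)
(p2 -> p3): 0.4 > 0.1, so result = 0.1
~p1: Gödel ¬ of 1 = 0 (operand ≠ 0)
((p2 -> p3) -> ~p1): 0.1 > 0, so result = 0
(p3 & p3) = min(0.1, 0.1) = 0.1
((p3 & p3) -> p3): 0.1 ≤ 0.1, so result = 1
(((p2 -> p3) -> ~p1) | ((p3 & p3) -> p3)) = max(0, 1) = 1
(~p3 & (((p2 -> p3) -> ~p1) | ((p3 & p3) -> p3))) = min(0, 1) = 0
(((~p3 | (p2 & (p1 | p3))) | (p2 -> ~p2)) | (~p3 & (((p2 -> p3) -> ~p1) | ((p3 & p3) -> p3)))) = max(0.4, 0) = 0.4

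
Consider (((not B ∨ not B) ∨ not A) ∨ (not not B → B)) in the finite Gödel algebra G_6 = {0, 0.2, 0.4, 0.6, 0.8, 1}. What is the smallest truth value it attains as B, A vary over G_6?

The minimum is attained at B = 0.2, A = 0.2:
  not B: Gödel ¬ of 0.2 = 0 (operand ≠ 0)
  not B: Gödel ¬ of 0.2 = 0 (operand ≠ 0)
  (not B ∨ not B) = max(0, 0) = 0
  not A: Gödel ¬ of 0.2 = 0 (operand ≠ 0)
  ((not B ∨ not B) ∨ not A) = max(0, 0) = 0
  not B: Gödel ¬ of 0.2 = 0 (operand ≠ 0)
  not not B: Gödel ¬ of 0 = 1 (operand is 0)
  (not not B → B): 1 > 0.2, so result = 0.2
  (((not B ∨ not B) ∨ not A) ∨ (not not B → B)) = max(0, 0.2) = 0.2
Checking all 36 assignments confirms none give a value below 0.20.

0.20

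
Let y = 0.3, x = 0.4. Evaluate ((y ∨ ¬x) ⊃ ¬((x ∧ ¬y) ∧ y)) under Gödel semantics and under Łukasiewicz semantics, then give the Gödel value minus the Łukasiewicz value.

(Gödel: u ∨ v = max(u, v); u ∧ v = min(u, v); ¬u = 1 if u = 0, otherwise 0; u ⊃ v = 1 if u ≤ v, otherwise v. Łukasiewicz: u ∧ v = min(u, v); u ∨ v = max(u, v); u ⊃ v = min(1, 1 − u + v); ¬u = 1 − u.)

Gödel evaluation:
  ¬x: Gödel ¬ of 0.4 = 0 (operand ≠ 0)
  (y ∨ ¬x) = max(0.3, 0) = 0.3
  ¬y: Gödel ¬ of 0.3 = 0 (operand ≠ 0)
  (x ∧ ¬y) = min(0.4, 0) = 0
  ((x ∧ ¬y) ∧ y) = min(0, 0.3) = 0
  ¬((x ∧ ¬y) ∧ y): Gödel ¬ of 0 = 1 (operand is 0)
  ((y ∨ ¬x) ⊃ ¬((x ∧ ¬y) ∧ y)): 0.3 ≤ 1, so result = 1
  Gödel value = 1
Łukasiewicz evaluation:
  ¬x: Łukasiewicz ¬ gives 1 − 0.4 = 0.6
  (y ∨ ¬x) = max(0.3, 0.6) = 0.6
  ¬y: Łukasiewicz ¬ gives 1 − 0.3 = 0.7
  (x ∧ ¬y) = min(0.4, 0.7) = 0.4
  ((x ∧ ¬y) ∧ y) = min(0.4, 0.3) = 0.3
  ¬((x ∧ ¬y) ∧ y): Łukasiewicz ¬ gives 1 − 0.3 = 0.7
  ((y ∨ ¬x) ⊃ ¬((x ∧ ¬y) ∧ y)): min(1, 1 − 0.6 + 0.7) = 1
  Łukasiewicz value = 1
Difference: 1 − 1 = 0.00

0.00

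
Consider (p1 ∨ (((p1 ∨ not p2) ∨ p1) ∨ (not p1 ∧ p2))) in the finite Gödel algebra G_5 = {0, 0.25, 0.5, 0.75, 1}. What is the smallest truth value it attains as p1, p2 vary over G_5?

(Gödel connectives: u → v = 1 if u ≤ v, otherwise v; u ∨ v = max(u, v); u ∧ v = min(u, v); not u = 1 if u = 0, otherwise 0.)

The minimum is attained at p1 = 0, p2 = 0.25:
  not p2: Gödel ¬ of 0.25 = 0 (operand ≠ 0)
  (p1 ∨ not p2) = max(0, 0) = 0
  ((p1 ∨ not p2) ∨ p1) = max(0, 0) = 0
  not p1: Gödel ¬ of 0 = 1 (operand is 0)
  (not p1 ∧ p2) = min(1, 0.25) = 0.25
  (((p1 ∨ not p2) ∨ p1) ∨ (not p1 ∧ p2)) = max(0, 0.25) = 0.25
  (p1 ∨ (((p1 ∨ not p2) ∨ p1) ∨ (not p1 ∧ p2))) = max(0, 0.25) = 0.25
Checking all 25 assignments confirms none give a value below 0.25.

0.25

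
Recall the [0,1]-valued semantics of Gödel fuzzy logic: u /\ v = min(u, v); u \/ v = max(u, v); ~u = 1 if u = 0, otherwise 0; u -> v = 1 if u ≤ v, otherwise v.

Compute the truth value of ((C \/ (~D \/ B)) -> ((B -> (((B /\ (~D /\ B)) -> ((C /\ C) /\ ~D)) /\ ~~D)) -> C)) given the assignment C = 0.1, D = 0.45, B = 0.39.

~D: Gödel ¬ of 0.45 = 0 (operand ≠ 0)
(~D \/ B) = max(0, 0.39) = 0.39
(C \/ (~D \/ B)) = max(0.1, 0.39) = 0.39
~D: Gödel ¬ of 0.45 = 0 (operand ≠ 0)
(~D /\ B) = min(0, 0.39) = 0
(B /\ (~D /\ B)) = min(0.39, 0) = 0
(C /\ C) = min(0.1, 0.1) = 0.1
~D: Gödel ¬ of 0.45 = 0 (operand ≠ 0)
((C /\ C) /\ ~D) = min(0.1, 0) = 0
((B /\ (~D /\ B)) -> ((C /\ C) /\ ~D)): 0 ≤ 0, so result = 1
~D: Gödel ¬ of 0.45 = 0 (operand ≠ 0)
~~D: Gödel ¬ of 0 = 1 (operand is 0)
(((B /\ (~D /\ B)) -> ((C /\ C) /\ ~D)) /\ ~~D) = min(1, 1) = 1
(B -> (((B /\ (~D /\ B)) -> ((C /\ C) /\ ~D)) /\ ~~D)): 0.39 ≤ 1, so result = 1
((B -> (((B /\ (~D /\ B)) -> ((C /\ C) /\ ~D)) /\ ~~D)) -> C): 1 > 0.1, so result = 0.1
((C \/ (~D \/ B)) -> ((B -> (((B /\ (~D /\ B)) -> ((C /\ C) /\ ~D)) /\ ~~D)) -> C)): 0.39 > 0.1, so result = 0.1

0.10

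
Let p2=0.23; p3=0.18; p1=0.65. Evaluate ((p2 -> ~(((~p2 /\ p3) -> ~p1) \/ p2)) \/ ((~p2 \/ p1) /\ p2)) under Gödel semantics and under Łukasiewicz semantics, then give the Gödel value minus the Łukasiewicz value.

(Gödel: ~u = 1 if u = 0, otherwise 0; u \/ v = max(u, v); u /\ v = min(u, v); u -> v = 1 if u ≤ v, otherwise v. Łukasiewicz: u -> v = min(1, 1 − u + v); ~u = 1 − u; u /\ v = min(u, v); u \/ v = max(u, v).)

-0.54

Gödel evaluation:
  ~p2: Gödel ¬ of 0.23 = 0 (operand ≠ 0)
  (~p2 /\ p3) = min(0, 0.18) = 0
  ~p1: Gödel ¬ of 0.65 = 0 (operand ≠ 0)
  ((~p2 /\ p3) -> ~p1): 0 ≤ 0, so result = 1
  (((~p2 /\ p3) -> ~p1) \/ p2) = max(1, 0.23) = 1
  ~(((~p2 /\ p3) -> ~p1) \/ p2): Gödel ¬ of 1 = 0 (operand ≠ 0)
  (p2 -> ~(((~p2 /\ p3) -> ~p1) \/ p2)): 0.23 > 0, so result = 0
  ~p2: Gödel ¬ of 0.23 = 0 (operand ≠ 0)
  (~p2 \/ p1) = max(0, 0.65) = 0.65
  ((~p2 \/ p1) /\ p2) = min(0.65, 0.23) = 0.23
  ((p2 -> ~(((~p2 /\ p3) -> ~p1) \/ p2)) \/ ((~p2 \/ p1) /\ p2)) = max(0, 0.23) = 0.23
  Gödel value = 0.23
Łukasiewicz evaluation:
  ~p2: Łukasiewicz ¬ gives 1 − 0.23 = 0.77
  (~p2 /\ p3) = min(0.77, 0.18) = 0.18
  ~p1: Łukasiewicz ¬ gives 1 − 0.65 = 0.35
  ((~p2 /\ p3) -> ~p1): min(1, 1 − 0.18 + 0.35) = 1
  (((~p2 /\ p3) -> ~p1) \/ p2) = max(1, 0.23) = 1
  ~(((~p2 /\ p3) -> ~p1) \/ p2): Łukasiewicz ¬ gives 1 − 1 = 0
  (p2 -> ~(((~p2 /\ p3) -> ~p1) \/ p2)): min(1, 1 − 0.23 + 0) = 0.77
  ~p2: Łukasiewicz ¬ gives 1 − 0.23 = 0.77
  (~p2 \/ p1) = max(0.77, 0.65) = 0.77
  ((~p2 \/ p1) /\ p2) = min(0.77, 0.23) = 0.23
  ((p2 -> ~(((~p2 /\ p3) -> ~p1) \/ p2)) \/ ((~p2 \/ p1) /\ p2)) = max(0.77, 0.23) = 0.77
  Łukasiewicz value = 0.77
Difference: 0.23 − 0.77 = -0.54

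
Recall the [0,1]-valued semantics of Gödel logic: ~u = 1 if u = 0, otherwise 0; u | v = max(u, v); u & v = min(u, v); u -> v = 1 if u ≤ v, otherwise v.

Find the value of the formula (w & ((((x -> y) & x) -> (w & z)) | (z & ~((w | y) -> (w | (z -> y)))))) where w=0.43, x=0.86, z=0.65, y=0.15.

(x -> y): 0.86 > 0.15, so result = 0.15
((x -> y) & x) = min(0.15, 0.86) = 0.15
(w & z) = min(0.43, 0.65) = 0.43
(((x -> y) & x) -> (w & z)): 0.15 ≤ 0.43, so result = 1
(w | y) = max(0.43, 0.15) = 0.43
(z -> y): 0.65 > 0.15, so result = 0.15
(w | (z -> y)) = max(0.43, 0.15) = 0.43
((w | y) -> (w | (z -> y))): 0.43 ≤ 0.43, so result = 1
~((w | y) -> (w | (z -> y))): Gödel ¬ of 1 = 0 (operand ≠ 0)
(z & ~((w | y) -> (w | (z -> y)))) = min(0.65, 0) = 0
((((x -> y) & x) -> (w & z)) | (z & ~((w | y) -> (w | (z -> y))))) = max(1, 0) = 1
(w & ((((x -> y) & x) -> (w & z)) | (z & ~((w | y) -> (w | (z -> y)))))) = min(0.43, 1) = 0.43

0.43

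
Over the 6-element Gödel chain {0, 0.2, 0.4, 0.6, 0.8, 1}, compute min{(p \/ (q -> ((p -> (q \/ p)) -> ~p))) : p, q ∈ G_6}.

0.20

The minimum is attained at p = 0.2, q = 0.2:
  (q \/ p) = max(0.2, 0.2) = 0.2
  (p -> (q \/ p)): 0.2 ≤ 0.2, so result = 1
  ~p: Gödel ¬ of 0.2 = 0 (operand ≠ 0)
  ((p -> (q \/ p)) -> ~p): 1 > 0, so result = 0
  (q -> ((p -> (q \/ p)) -> ~p)): 0.2 > 0, so result = 0
  (p \/ (q -> ((p -> (q \/ p)) -> ~p))) = max(0.2, 0) = 0.2
Checking all 36 assignments confirms none give a value below 0.20.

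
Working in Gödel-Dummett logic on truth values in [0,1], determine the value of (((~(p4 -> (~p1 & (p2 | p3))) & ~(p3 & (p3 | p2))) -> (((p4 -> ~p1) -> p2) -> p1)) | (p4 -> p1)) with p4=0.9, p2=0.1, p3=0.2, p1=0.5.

1.00

~p1: Gödel ¬ of 0.5 = 0 (operand ≠ 0)
(p2 | p3) = max(0.1, 0.2) = 0.2
(~p1 & (p2 | p3)) = min(0, 0.2) = 0
(p4 -> (~p1 & (p2 | p3))): 0.9 > 0, so result = 0
~(p4 -> (~p1 & (p2 | p3))): Gödel ¬ of 0 = 1 (operand is 0)
(p3 | p2) = max(0.2, 0.1) = 0.2
(p3 & (p3 | p2)) = min(0.2, 0.2) = 0.2
~(p3 & (p3 | p2)): Gödel ¬ of 0.2 = 0 (operand ≠ 0)
(~(p4 -> (~p1 & (p2 | p3))) & ~(p3 & (p3 | p2))) = min(1, 0) = 0
~p1: Gödel ¬ of 0.5 = 0 (operand ≠ 0)
(p4 -> ~p1): 0.9 > 0, so result = 0
((p4 -> ~p1) -> p2): 0 ≤ 0.1, so result = 1
(((p4 -> ~p1) -> p2) -> p1): 1 > 0.5, so result = 0.5
((~(p4 -> (~p1 & (p2 | p3))) & ~(p3 & (p3 | p2))) -> (((p4 -> ~p1) -> p2) -> p1)): 0 ≤ 0.5, so result = 1
(p4 -> p1): 0.9 > 0.5, so result = 0.5
(((~(p4 -> (~p1 & (p2 | p3))) & ~(p3 & (p3 | p2))) -> (((p4 -> ~p1) -> p2) -> p1)) | (p4 -> p1)) = max(1, 0.5) = 1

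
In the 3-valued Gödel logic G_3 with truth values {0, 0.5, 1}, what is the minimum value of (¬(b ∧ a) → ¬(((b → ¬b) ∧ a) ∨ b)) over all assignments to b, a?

The minimum is attained at b = 0, a = 0.5:
  (b ∧ a) = min(0, 0.5) = 0
  ¬(b ∧ a): Gödel ¬ of 0 = 1 (operand is 0)
  ¬b: Gödel ¬ of 0 = 1 (operand is 0)
  (b → ¬b): 0 ≤ 1, so result = 1
  ((b → ¬b) ∧ a) = min(1, 0.5) = 0.5
  (((b → ¬b) ∧ a) ∨ b) = max(0.5, 0) = 0.5
  ¬(((b → ¬b) ∧ a) ∨ b): Gödel ¬ of 0.5 = 0 (operand ≠ 0)
  (¬(b ∧ a) → ¬(((b → ¬b) ∧ a) ∨ b)): 1 > 0, so result = 0
Checking all 9 assignments confirms none give a value below 0.00.

0.00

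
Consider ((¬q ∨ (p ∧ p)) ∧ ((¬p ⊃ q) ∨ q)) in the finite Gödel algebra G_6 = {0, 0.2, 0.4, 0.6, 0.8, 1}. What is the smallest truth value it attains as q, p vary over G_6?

The minimum is attained at q = 0, p = 0:
  ¬q: Gödel ¬ of 0 = 1 (operand is 0)
  (p ∧ p) = min(0, 0) = 0
  (¬q ∨ (p ∧ p)) = max(1, 0) = 1
  ¬p: Gödel ¬ of 0 = 1 (operand is 0)
  (¬p ⊃ q): 1 > 0, so result = 0
  ((¬p ⊃ q) ∨ q) = max(0, 0) = 0
  ((¬q ∨ (p ∧ p)) ∧ ((¬p ⊃ q) ∨ q)) = min(1, 0) = 0
Checking all 36 assignments confirms none give a value below 0.00.

0.00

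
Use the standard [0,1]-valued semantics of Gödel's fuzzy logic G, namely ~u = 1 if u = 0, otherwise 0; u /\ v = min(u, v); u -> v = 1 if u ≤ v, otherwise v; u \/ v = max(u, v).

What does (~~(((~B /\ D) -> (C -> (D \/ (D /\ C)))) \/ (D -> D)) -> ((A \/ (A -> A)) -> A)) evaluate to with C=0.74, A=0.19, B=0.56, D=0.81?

0.19

~B: Gödel ¬ of 0.56 = 0 (operand ≠ 0)
(~B /\ D) = min(0, 0.81) = 0
(D /\ C) = min(0.81, 0.74) = 0.74
(D \/ (D /\ C)) = max(0.81, 0.74) = 0.81
(C -> (D \/ (D /\ C))): 0.74 ≤ 0.81, so result = 1
((~B /\ D) -> (C -> (D \/ (D /\ C)))): 0 ≤ 1, so result = 1
(D -> D): 0.81 ≤ 0.81, so result = 1
(((~B /\ D) -> (C -> (D \/ (D /\ C)))) \/ (D -> D)) = max(1, 1) = 1
~(((~B /\ D) -> (C -> (D \/ (D /\ C)))) \/ (D -> D)): Gödel ¬ of 1 = 0 (operand ≠ 0)
~~(((~B /\ D) -> (C -> (D \/ (D /\ C)))) \/ (D -> D)): Gödel ¬ of 0 = 1 (operand is 0)
(A -> A): 0.19 ≤ 0.19, so result = 1
(A \/ (A -> A)) = max(0.19, 1) = 1
((A \/ (A -> A)) -> A): 1 > 0.19, so result = 0.19
(~~(((~B /\ D) -> (C -> (D \/ (D /\ C)))) \/ (D -> D)) -> ((A \/ (A -> A)) -> A)): 1 > 0.19, so result = 0.19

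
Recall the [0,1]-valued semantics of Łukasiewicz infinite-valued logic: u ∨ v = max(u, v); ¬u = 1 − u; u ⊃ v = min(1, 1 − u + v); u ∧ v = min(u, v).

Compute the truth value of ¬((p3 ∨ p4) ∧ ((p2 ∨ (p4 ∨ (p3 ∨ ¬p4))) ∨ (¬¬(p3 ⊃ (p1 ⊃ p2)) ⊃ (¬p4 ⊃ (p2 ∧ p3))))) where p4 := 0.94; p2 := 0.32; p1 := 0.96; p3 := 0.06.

(p3 ∨ p4) = max(0.06, 0.94) = 0.94
¬p4: Łukasiewicz ¬ gives 1 − 0.94 = 0.06
(p3 ∨ ¬p4) = max(0.06, 0.06) = 0.06
(p4 ∨ (p3 ∨ ¬p4)) = max(0.94, 0.06) = 0.94
(p2 ∨ (p4 ∨ (p3 ∨ ¬p4))) = max(0.32, 0.94) = 0.94
(p1 ⊃ p2): min(1, 1 − 0.96 + 0.32) = 0.36
(p3 ⊃ (p1 ⊃ p2)): min(1, 1 − 0.06 + 0.36) = 1
¬(p3 ⊃ (p1 ⊃ p2)): Łukasiewicz ¬ gives 1 − 1 = 0
¬¬(p3 ⊃ (p1 ⊃ p2)): Łukasiewicz ¬ gives 1 − 0 = 1
¬p4: Łukasiewicz ¬ gives 1 − 0.94 = 0.06
(p2 ∧ p3) = min(0.32, 0.06) = 0.06
(¬p4 ⊃ (p2 ∧ p3)): min(1, 1 − 0.06 + 0.06) = 1
(¬¬(p3 ⊃ (p1 ⊃ p2)) ⊃ (¬p4 ⊃ (p2 ∧ p3))): min(1, 1 − 1 + 1) = 1
((p2 ∨ (p4 ∨ (p3 ∨ ¬p4))) ∨ (¬¬(p3 ⊃ (p1 ⊃ p2)) ⊃ (¬p4 ⊃ (p2 ∧ p3)))) = max(0.94, 1) = 1
((p3 ∨ p4) ∧ ((p2 ∨ (p4 ∨ (p3 ∨ ¬p4))) ∨ (¬¬(p3 ⊃ (p1 ⊃ p2)) ⊃ (¬p4 ⊃ (p2 ∧ p3))))) = min(0.94, 1) = 0.94
¬((p3 ∨ p4) ∧ ((p2 ∨ (p4 ∨ (p3 ∨ ¬p4))) ∨ (¬¬(p3 ⊃ (p1 ⊃ p2)) ⊃ (¬p4 ⊃ (p2 ∧ p3))))): Łukasiewicz ¬ gives 1 − 0.94 = 0.06

0.06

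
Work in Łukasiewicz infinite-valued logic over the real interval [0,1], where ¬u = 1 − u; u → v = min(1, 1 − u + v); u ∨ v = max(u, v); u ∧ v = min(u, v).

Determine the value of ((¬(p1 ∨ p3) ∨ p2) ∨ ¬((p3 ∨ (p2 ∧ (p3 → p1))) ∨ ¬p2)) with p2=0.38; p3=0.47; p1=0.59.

0.41

(p1 ∨ p3) = max(0.59, 0.47) = 0.59
¬(p1 ∨ p3): Łukasiewicz ¬ gives 1 − 0.59 = 0.41
(¬(p1 ∨ p3) ∨ p2) = max(0.41, 0.38) = 0.41
(p3 → p1): min(1, 1 − 0.47 + 0.59) = 1
(p2 ∧ (p3 → p1)) = min(0.38, 1) = 0.38
(p3 ∨ (p2 ∧ (p3 → p1))) = max(0.47, 0.38) = 0.47
¬p2: Łukasiewicz ¬ gives 1 − 0.38 = 0.62
((p3 ∨ (p2 ∧ (p3 → p1))) ∨ ¬p2) = max(0.47, 0.62) = 0.62
¬((p3 ∨ (p2 ∧ (p3 → p1))) ∨ ¬p2): Łukasiewicz ¬ gives 1 − 0.62 = 0.38
((¬(p1 ∨ p3) ∨ p2) ∨ ¬((p3 ∨ (p2 ∧ (p3 → p1))) ∨ ¬p2)) = max(0.41, 0.38) = 0.41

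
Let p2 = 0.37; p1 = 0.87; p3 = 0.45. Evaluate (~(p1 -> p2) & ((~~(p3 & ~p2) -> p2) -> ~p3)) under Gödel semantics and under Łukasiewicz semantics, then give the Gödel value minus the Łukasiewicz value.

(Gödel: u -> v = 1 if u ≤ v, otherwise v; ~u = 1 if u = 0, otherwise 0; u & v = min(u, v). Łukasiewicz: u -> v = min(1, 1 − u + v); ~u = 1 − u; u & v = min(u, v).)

Gödel evaluation:
  (p1 -> p2): 0.87 > 0.37, so result = 0.37
  ~(p1 -> p2): Gödel ¬ of 0.37 = 0 (operand ≠ 0)
  ~p2: Gödel ¬ of 0.37 = 0 (operand ≠ 0)
  (p3 & ~p2) = min(0.45, 0) = 0
  ~(p3 & ~p2): Gödel ¬ of 0 = 1 (operand is 0)
  ~~(p3 & ~p2): Gödel ¬ of 1 = 0 (operand ≠ 0)
  (~~(p3 & ~p2) -> p2): 0 ≤ 0.37, so result = 1
  ~p3: Gödel ¬ of 0.45 = 0 (operand ≠ 0)
  ((~~(p3 & ~p2) -> p2) -> ~p3): 1 > 0, so result = 0
  (~(p1 -> p2) & ((~~(p3 & ~p2) -> p2) -> ~p3)) = min(0, 0) = 0
  Gödel value = 0
Łukasiewicz evaluation:
  (p1 -> p2): min(1, 1 − 0.87 + 0.37) = 0.5
  ~(p1 -> p2): Łukasiewicz ¬ gives 1 − 0.5 = 0.5
  ~p2: Łukasiewicz ¬ gives 1 − 0.37 = 0.63
  (p3 & ~p2) = min(0.45, 0.63) = 0.45
  ~(p3 & ~p2): Łukasiewicz ¬ gives 1 − 0.45 = 0.55
  ~~(p3 & ~p2): Łukasiewicz ¬ gives 1 − 0.55 = 0.45
  (~~(p3 & ~p2) -> p2): min(1, 1 − 0.45 + 0.37) = 0.92
  ~p3: Łukasiewicz ¬ gives 1 − 0.45 = 0.55
  ((~~(p3 & ~p2) -> p2) -> ~p3): min(1, 1 − 0.92 + 0.55) = 0.63
  (~(p1 -> p2) & ((~~(p3 & ~p2) -> p2) -> ~p3)) = min(0.5, 0.63) = 0.5
  Łukasiewicz value = 0.5
Difference: 0 − 0.5 = -0.50

-0.50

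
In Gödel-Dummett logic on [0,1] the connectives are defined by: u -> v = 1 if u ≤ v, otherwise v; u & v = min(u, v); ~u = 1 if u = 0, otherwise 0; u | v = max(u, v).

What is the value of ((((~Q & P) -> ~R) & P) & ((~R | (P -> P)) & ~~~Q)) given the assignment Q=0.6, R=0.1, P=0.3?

0.00

~Q: Gödel ¬ of 0.6 = 0 (operand ≠ 0)
(~Q & P) = min(0, 0.3) = 0
~R: Gödel ¬ of 0.1 = 0 (operand ≠ 0)
((~Q & P) -> ~R): 0 ≤ 0, so result = 1
(((~Q & P) -> ~R) & P) = min(1, 0.3) = 0.3
~R: Gödel ¬ of 0.1 = 0 (operand ≠ 0)
(P -> P): 0.3 ≤ 0.3, so result = 1
(~R | (P -> P)) = max(0, 1) = 1
~Q: Gödel ¬ of 0.6 = 0 (operand ≠ 0)
~~Q: Gödel ¬ of 0 = 1 (operand is 0)
~~~Q: Gödel ¬ of 1 = 0 (operand ≠ 0)
((~R | (P -> P)) & ~~~Q) = min(1, 0) = 0
((((~Q & P) -> ~R) & P) & ((~R | (P -> P)) & ~~~Q)) = min(0.3, 0) = 0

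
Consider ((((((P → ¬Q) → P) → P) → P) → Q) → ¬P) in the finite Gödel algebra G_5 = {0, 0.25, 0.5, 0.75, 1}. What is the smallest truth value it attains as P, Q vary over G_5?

0.00

The minimum is attained at P = 0.25, Q = 0.25:
  ¬Q: Gödel ¬ of 0.25 = 0 (operand ≠ 0)
  (P → ¬Q): 0.25 > 0, so result = 0
  ((P → ¬Q) → P): 0 ≤ 0.25, so result = 1
  (((P → ¬Q) → P) → P): 1 > 0.25, so result = 0.25
  ((((P → ¬Q) → P) → P) → P): 0.25 ≤ 0.25, so result = 1
  (((((P → ¬Q) → P) → P) → P) → Q): 1 > 0.25, so result = 0.25
  ¬P: Gödel ¬ of 0.25 = 0 (operand ≠ 0)
  ((((((P → ¬Q) → P) → P) → P) → Q) → ¬P): 0.25 > 0, so result = 0
Checking all 25 assignments confirms none give a value below 0.00.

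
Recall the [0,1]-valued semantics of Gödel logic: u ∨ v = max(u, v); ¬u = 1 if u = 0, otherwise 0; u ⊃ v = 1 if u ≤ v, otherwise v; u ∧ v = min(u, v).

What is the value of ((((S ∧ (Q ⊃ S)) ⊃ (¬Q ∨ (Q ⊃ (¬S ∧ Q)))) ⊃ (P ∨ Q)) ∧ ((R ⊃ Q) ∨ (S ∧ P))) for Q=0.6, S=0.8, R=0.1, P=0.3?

1.00

(Q ⊃ S): 0.6 ≤ 0.8, so result = 1
(S ∧ (Q ⊃ S)) = min(0.8, 1) = 0.8
¬Q: Gödel ¬ of 0.6 = 0 (operand ≠ 0)
¬S: Gödel ¬ of 0.8 = 0 (operand ≠ 0)
(¬S ∧ Q) = min(0, 0.6) = 0
(Q ⊃ (¬S ∧ Q)): 0.6 > 0, so result = 0
(¬Q ∨ (Q ⊃ (¬S ∧ Q))) = max(0, 0) = 0
((S ∧ (Q ⊃ S)) ⊃ (¬Q ∨ (Q ⊃ (¬S ∧ Q)))): 0.8 > 0, so result = 0
(P ∨ Q) = max(0.3, 0.6) = 0.6
(((S ∧ (Q ⊃ S)) ⊃ (¬Q ∨ (Q ⊃ (¬S ∧ Q)))) ⊃ (P ∨ Q)): 0 ≤ 0.6, so result = 1
(R ⊃ Q): 0.1 ≤ 0.6, so result = 1
(S ∧ P) = min(0.8, 0.3) = 0.3
((R ⊃ Q) ∨ (S ∧ P)) = max(1, 0.3) = 1
((((S ∧ (Q ⊃ S)) ⊃ (¬Q ∨ (Q ⊃ (¬S ∧ Q)))) ⊃ (P ∨ Q)) ∧ ((R ⊃ Q) ∨ (S ∧ P))) = min(1, 1) = 1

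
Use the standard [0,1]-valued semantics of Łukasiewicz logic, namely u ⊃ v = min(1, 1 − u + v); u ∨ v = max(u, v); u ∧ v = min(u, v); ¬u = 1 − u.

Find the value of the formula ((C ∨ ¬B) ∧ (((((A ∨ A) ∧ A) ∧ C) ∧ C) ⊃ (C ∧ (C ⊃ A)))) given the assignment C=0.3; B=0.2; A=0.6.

0.80

¬B: Łukasiewicz ¬ gives 1 − 0.2 = 0.8
(C ∨ ¬B) = max(0.3, 0.8) = 0.8
(A ∨ A) = max(0.6, 0.6) = 0.6
((A ∨ A) ∧ A) = min(0.6, 0.6) = 0.6
(((A ∨ A) ∧ A) ∧ C) = min(0.6, 0.3) = 0.3
((((A ∨ A) ∧ A) ∧ C) ∧ C) = min(0.3, 0.3) = 0.3
(C ⊃ A): min(1, 1 − 0.3 + 0.6) = 1
(C ∧ (C ⊃ A)) = min(0.3, 1) = 0.3
(((((A ∨ A) ∧ A) ∧ C) ∧ C) ⊃ (C ∧ (C ⊃ A))): min(1, 1 − 0.3 + 0.3) = 1
((C ∨ ¬B) ∧ (((((A ∨ A) ∧ A) ∧ C) ∧ C) ⊃ (C ∧ (C ⊃ A)))) = min(0.8, 1) = 0.8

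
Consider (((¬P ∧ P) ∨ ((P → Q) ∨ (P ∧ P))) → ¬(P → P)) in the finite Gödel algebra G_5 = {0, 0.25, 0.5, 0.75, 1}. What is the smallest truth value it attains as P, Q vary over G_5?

The minimum is attained at P = 0, Q = 0:
  ¬P: Gödel ¬ of 0 = 1 (operand is 0)
  (¬P ∧ P) = min(1, 0) = 0
  (P → Q): 0 ≤ 0, so result = 1
  (P ∧ P) = min(0, 0) = 0
  ((P → Q) ∨ (P ∧ P)) = max(1, 0) = 1
  ((¬P ∧ P) ∨ ((P → Q) ∨ (P ∧ P))) = max(0, 1) = 1
  (P → P): 0 ≤ 0, so result = 1
  ¬(P → P): Gödel ¬ of 1 = 0 (operand ≠ 0)
  (((¬P ∧ P) ∨ ((P → Q) ∨ (P ∧ P))) → ¬(P → P)): 1 > 0, so result = 0
Checking all 25 assignments confirms none give a value below 0.00.

0.00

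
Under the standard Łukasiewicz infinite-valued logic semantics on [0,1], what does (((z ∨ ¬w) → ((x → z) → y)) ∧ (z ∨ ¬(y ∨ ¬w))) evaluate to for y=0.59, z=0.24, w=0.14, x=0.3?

¬w: Łukasiewicz ¬ gives 1 − 0.14 = 0.86
(z ∨ ¬w) = max(0.24, 0.86) = 0.86
(x → z): min(1, 1 − 0.3 + 0.24) = 0.94
((x → z) → y): min(1, 1 − 0.94 + 0.59) = 0.65
((z ∨ ¬w) → ((x → z) → y)): min(1, 1 − 0.86 + 0.65) = 0.79
¬w: Łukasiewicz ¬ gives 1 − 0.14 = 0.86
(y ∨ ¬w) = max(0.59, 0.86) = 0.86
¬(y ∨ ¬w): Łukasiewicz ¬ gives 1 − 0.86 = 0.14
(z ∨ ¬(y ∨ ¬w)) = max(0.24, 0.14) = 0.24
(((z ∨ ¬w) → ((x → z) → y)) ∧ (z ∨ ¬(y ∨ ¬w))) = min(0.79, 0.24) = 0.24

0.24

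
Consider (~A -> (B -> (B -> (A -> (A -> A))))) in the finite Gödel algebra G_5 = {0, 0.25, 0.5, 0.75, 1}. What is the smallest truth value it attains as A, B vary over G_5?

1.00

Every assignment gives 1. For instance at A = 0, B = 0:
  ~A: Gödel ¬ of 0 = 1 (operand is 0)
  (A -> A): 0 ≤ 0, so result = 1
  (A -> (A -> A)): 0 ≤ 1, so result = 1
  (B -> (A -> (A -> A))): 0 ≤ 1, so result = 1
  (B -> (B -> (A -> (A -> A)))): 0 ≤ 1, so result = 1
  (~A -> (B -> (B -> (A -> (A -> A))))): 1 ≤ 1, so result = 1
All 25 assignments give value 1 — the formula is a G_5-tautology.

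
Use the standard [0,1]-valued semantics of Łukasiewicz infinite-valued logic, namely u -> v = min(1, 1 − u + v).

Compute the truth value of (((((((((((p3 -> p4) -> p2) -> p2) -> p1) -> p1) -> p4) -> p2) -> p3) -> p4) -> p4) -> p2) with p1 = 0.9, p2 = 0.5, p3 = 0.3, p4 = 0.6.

0.90

(p3 -> p4): min(1, 1 − 0.3 + 0.6) = 1
((p3 -> p4) -> p2): min(1, 1 − 1 + 0.5) = 0.5
(((p3 -> p4) -> p2) -> p2): min(1, 1 − 0.5 + 0.5) = 1
((((p3 -> p4) -> p2) -> p2) -> p1): min(1, 1 − 1 + 0.9) = 0.9
(((((p3 -> p4) -> p2) -> p2) -> p1) -> p1): min(1, 1 − 0.9 + 0.9) = 1
((((((p3 -> p4) -> p2) -> p2) -> p1) -> p1) -> p4): min(1, 1 − 1 + 0.6) = 0.6
(((((((p3 -> p4) -> p2) -> p2) -> p1) -> p1) -> p4) -> p2): min(1, 1 − 0.6 + 0.5) = 0.9
((((((((p3 -> p4) -> p2) -> p2) -> p1) -> p1) -> p4) -> p2) -> p3): min(1, 1 − 0.9 + 0.3) = 0.4
(((((((((p3 -> p4) -> p2) -> p2) -> p1) -> p1) -> p4) -> p2) -> p3) -> p4): min(1, 1 − 0.4 + 0.6) = 1
((((((((((p3 -> p4) -> p2) -> p2) -> p1) -> p1) -> p4) -> p2) -> p3) -> p4) -> p4): min(1, 1 − 1 + 0.6) = 0.6
(((((((((((p3 -> p4) -> p2) -> p2) -> p1) -> p1) -> p4) -> p2) -> p3) -> p4) -> p4) -> p2): min(1, 1 − 0.6 + 0.5) = 0.9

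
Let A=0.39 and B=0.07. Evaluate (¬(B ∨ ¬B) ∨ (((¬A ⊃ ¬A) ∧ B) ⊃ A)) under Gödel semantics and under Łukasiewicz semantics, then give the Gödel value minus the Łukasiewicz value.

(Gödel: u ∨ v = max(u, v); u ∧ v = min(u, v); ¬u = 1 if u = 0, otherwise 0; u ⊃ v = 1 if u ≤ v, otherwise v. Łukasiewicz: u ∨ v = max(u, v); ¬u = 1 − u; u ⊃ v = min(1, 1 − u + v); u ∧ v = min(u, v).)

Gödel evaluation:
  ¬B: Gödel ¬ of 0.07 = 0 (operand ≠ 0)
  (B ∨ ¬B) = max(0.07, 0) = 0.07
  ¬(B ∨ ¬B): Gödel ¬ of 0.07 = 0 (operand ≠ 0)
  ¬A: Gödel ¬ of 0.39 = 0 (operand ≠ 0)
  ¬A: Gödel ¬ of 0.39 = 0 (operand ≠ 0)
  (¬A ⊃ ¬A): 0 ≤ 0, so result = 1
  ((¬A ⊃ ¬A) ∧ B) = min(1, 0.07) = 0.07
  (((¬A ⊃ ¬A) ∧ B) ⊃ A): 0.07 ≤ 0.39, so result = 1
  (¬(B ∨ ¬B) ∨ (((¬A ⊃ ¬A) ∧ B) ⊃ A)) = max(0, 1) = 1
  Gödel value = 1
Łukasiewicz evaluation:
  ¬B: Łukasiewicz ¬ gives 1 − 0.07 = 0.93
  (B ∨ ¬B) = max(0.07, 0.93) = 0.93
  ¬(B ∨ ¬B): Łukasiewicz ¬ gives 1 − 0.93 = 0.07
  ¬A: Łukasiewicz ¬ gives 1 − 0.39 = 0.61
  ¬A: Łukasiewicz ¬ gives 1 − 0.39 = 0.61
  (¬A ⊃ ¬A): min(1, 1 − 0.61 + 0.61) = 1
  ((¬A ⊃ ¬A) ∧ B) = min(1, 0.07) = 0.07
  (((¬A ⊃ ¬A) ∧ B) ⊃ A): min(1, 1 − 0.07 + 0.39) = 1
  (¬(B ∨ ¬B) ∨ (((¬A ⊃ ¬A) ∧ B) ⊃ A)) = max(0.07, 1) = 1
  Łukasiewicz value = 1
Difference: 1 − 1 = 0.00

0.00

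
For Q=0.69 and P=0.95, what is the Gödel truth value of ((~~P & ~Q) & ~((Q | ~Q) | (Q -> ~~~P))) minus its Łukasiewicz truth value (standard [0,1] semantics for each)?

-0.31

Gödel evaluation:
  ~P: Gödel ¬ of 0.95 = 0 (operand ≠ 0)
  ~~P: Gödel ¬ of 0 = 1 (operand is 0)
  ~Q: Gödel ¬ of 0.69 = 0 (operand ≠ 0)
  (~~P & ~Q) = min(1, 0) = 0
  ~Q: Gödel ¬ of 0.69 = 0 (operand ≠ 0)
  (Q | ~Q) = max(0.69, 0) = 0.69
  ~P: Gödel ¬ of 0.95 = 0 (operand ≠ 0)
  ~~P: Gödel ¬ of 0 = 1 (operand is 0)
  ~~~P: Gödel ¬ of 1 = 0 (operand ≠ 0)
  (Q -> ~~~P): 0.69 > 0, so result = 0
  ((Q | ~Q) | (Q -> ~~~P)) = max(0.69, 0) = 0.69
  ~((Q | ~Q) | (Q -> ~~~P)): Gödel ¬ of 0.69 = 0 (operand ≠ 0)
  ((~~P & ~Q) & ~((Q | ~Q) | (Q -> ~~~P))) = min(0, 0) = 0
  Gödel value = 0
Łukasiewicz evaluation:
  ~P: Łukasiewicz ¬ gives 1 − 0.95 = 0.05
  ~~P: Łukasiewicz ¬ gives 1 − 0.05 = 0.95
  ~Q: Łukasiewicz ¬ gives 1 − 0.69 = 0.31
  (~~P & ~Q) = min(0.95, 0.31) = 0.31
  ~Q: Łukasiewicz ¬ gives 1 − 0.69 = 0.31
  (Q | ~Q) = max(0.69, 0.31) = 0.69
  ~P: Łukasiewicz ¬ gives 1 − 0.95 = 0.05
  ~~P: Łukasiewicz ¬ gives 1 − 0.05 = 0.95
  ~~~P: Łukasiewicz ¬ gives 1 − 0.95 = 0.05
  (Q -> ~~~P): min(1, 1 − 0.69 + 0.05) = 0.36
  ((Q | ~Q) | (Q -> ~~~P)) = max(0.69, 0.36) = 0.69
  ~((Q | ~Q) | (Q -> ~~~P)): Łukasiewicz ¬ gives 1 − 0.69 = 0.31
  ((~~P & ~Q) & ~((Q | ~Q) | (Q -> ~~~P))) = min(0.31, 0.31) = 0.31
  Łukasiewicz value = 0.31
Difference: 0 − 0.31 = -0.31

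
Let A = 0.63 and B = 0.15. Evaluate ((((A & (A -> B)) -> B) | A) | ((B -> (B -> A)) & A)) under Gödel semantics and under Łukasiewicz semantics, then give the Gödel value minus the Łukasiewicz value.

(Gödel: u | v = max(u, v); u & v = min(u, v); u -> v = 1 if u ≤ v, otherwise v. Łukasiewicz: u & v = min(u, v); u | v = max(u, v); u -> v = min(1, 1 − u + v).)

0.37

Gödel evaluation:
  (A -> B): 0.63 > 0.15, so result = 0.15
  (A & (A -> B)) = min(0.63, 0.15) = 0.15
  ((A & (A -> B)) -> B): 0.15 ≤ 0.15, so result = 1
  (((A & (A -> B)) -> B) | A) = max(1, 0.63) = 1
  (B -> A): 0.15 ≤ 0.63, so result = 1
  (B -> (B -> A)): 0.15 ≤ 1, so result = 1
  ((B -> (B -> A)) & A) = min(1, 0.63) = 0.63
  ((((A & (A -> B)) -> B) | A) | ((B -> (B -> A)) & A)) = max(1, 0.63) = 1
  Gödel value = 1
Łukasiewicz evaluation:
  (A -> B): min(1, 1 − 0.63 + 0.15) = 0.52
  (A & (A -> B)) = min(0.63, 0.52) = 0.52
  ((A & (A -> B)) -> B): min(1, 1 − 0.52 + 0.15) = 0.63
  (((A & (A -> B)) -> B) | A) = max(0.63, 0.63) = 0.63
  (B -> A): min(1, 1 − 0.15 + 0.63) = 1
  (B -> (B -> A)): min(1, 1 − 0.15 + 1) = 1
  ((B -> (B -> A)) & A) = min(1, 0.63) = 0.63
  ((((A & (A -> B)) -> B) | A) | ((B -> (B -> A)) & A)) = max(0.63, 0.63) = 0.63
  Łukasiewicz value = 0.63
Difference: 1 − 0.63 = 0.37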